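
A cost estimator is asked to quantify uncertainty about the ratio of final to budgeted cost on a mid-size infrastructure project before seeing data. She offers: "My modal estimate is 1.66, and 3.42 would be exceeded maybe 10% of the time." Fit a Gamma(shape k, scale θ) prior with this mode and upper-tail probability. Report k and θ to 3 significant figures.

Gamma(k,θ) with k>1 has mode (k−1)θ, so θ = 1.66/(k−1).
Need P(X < 3.42) = 0.9 with θ tied to k this way. Start at k = 2, θ = 1.66: P(X<3.42) ≈ 0.610.
Too low — raise k to concentrate. Iterating converges to k ≈ 4.67.
Then θ = 1.66/(4.67−1) ≈ 0.452.

k ≈ 4.67, θ ≈ 0.452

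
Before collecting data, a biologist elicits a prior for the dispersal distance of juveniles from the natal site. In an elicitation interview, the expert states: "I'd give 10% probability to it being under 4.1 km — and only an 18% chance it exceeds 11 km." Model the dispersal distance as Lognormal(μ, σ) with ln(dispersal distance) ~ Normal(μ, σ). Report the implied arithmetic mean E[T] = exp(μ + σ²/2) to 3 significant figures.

If T ~ Lognormal(μ,σ) then ln T ~ Normal(μ,σ), so the p-quantile of ln T is μ + z_p·σ.
ln(4.1) = 1.411 and ln(11) = 2.398; z_{0.1} = -1.282, z_{0.82} = 0.9154.
σ = (2.398 − 1.411)/(0.9154 − (-1.282)) = 0.449.
μ = 1.411 − (-1.282)·0.449 = 1.987.
E[T] = exp(μ + σ²/2) = exp(1.987 + 0.1009) = 8.07 km.

E[T] ≈ 8.07 km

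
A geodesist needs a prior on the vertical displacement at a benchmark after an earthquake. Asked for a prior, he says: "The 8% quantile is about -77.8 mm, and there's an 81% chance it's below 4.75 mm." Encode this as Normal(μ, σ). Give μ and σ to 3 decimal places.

For Normal(μ,σ), the p-quantile is μ + z_p·σ. Here z_{0.08} = -1.405, z_{0.81} = 0.8779.
So -77.8 = μ − 1.405σ and 4.75 = μ + 0.8779σ.
Subtracting: σ = (4.75 − -77.8)/(0.8779 − (-1.405)) = 36.159.
Then μ = -77.8 − (-1.405)·36.159 = -26.994.

μ = -26.994, σ = 36.159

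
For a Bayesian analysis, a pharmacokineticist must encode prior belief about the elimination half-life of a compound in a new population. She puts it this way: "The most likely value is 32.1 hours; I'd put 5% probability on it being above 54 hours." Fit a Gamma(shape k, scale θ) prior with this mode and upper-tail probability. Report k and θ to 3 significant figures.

k ≈ 11.3, θ ≈ 3.11

Gamma(k,θ) with k>1 has mode (k−1)θ, so θ = 32.1/(k−1).
Need P(X < 54) = 0.95 with θ tied to k this way. Start at k = 2, θ = 32.1: P(X<54) ≈ 0.501.
Too low — raise k to concentrate. Iterating converges to k ≈ 11.3.
Then θ = 32.1/(11.3−1) ≈ 3.11.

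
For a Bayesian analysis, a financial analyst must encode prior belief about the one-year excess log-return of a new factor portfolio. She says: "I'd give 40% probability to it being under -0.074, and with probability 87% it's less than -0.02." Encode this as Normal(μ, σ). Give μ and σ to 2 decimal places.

μ = -0.06, σ = 0.04

For Normal(μ,σ), the p-quantile is μ + z_p·σ. Here z_{0.4} = -0.2533, z_{0.87} = 1.126.
So -0.074 = μ − 0.2533σ and -0.02 = μ + 1.126σ.
Subtracting: σ = (-0.02 − -0.074)/(1.126 − (-0.2533)) = 0.04.
Then μ = -0.074 − (-0.2533)·0.04 = -0.06.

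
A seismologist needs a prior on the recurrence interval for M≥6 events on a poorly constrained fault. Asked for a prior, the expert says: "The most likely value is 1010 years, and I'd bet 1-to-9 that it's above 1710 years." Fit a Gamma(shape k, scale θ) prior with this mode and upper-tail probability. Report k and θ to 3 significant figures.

Gamma(k,θ) with k>1 has mode (k−1)θ, so θ = 1010/(k−1).
Need P(X < 1710) = 0.9 with θ tied to k this way. Start at k = 2, θ = 1010: P(X<1710) ≈ 0.505.
Too low — raise k to concentrate. Iterating converges to k ≈ 7.83.
Then θ = 1010/(7.83−1) ≈ 148.

k ≈ 7.83, θ ≈ 148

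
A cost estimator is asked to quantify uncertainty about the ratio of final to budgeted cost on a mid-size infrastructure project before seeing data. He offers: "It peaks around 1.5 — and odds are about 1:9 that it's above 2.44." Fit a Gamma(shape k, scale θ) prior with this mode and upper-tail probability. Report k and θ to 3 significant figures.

Gamma(k,θ) with k>1 has mode (k−1)θ, so θ = 1.5/(k−1).
Need P(X < 2.44) = 0.9 with θ tied to k this way. Start at k = 2, θ = 1.5: P(X<2.44) ≈ 0.484.
Too low — raise k to concentrate. Iterating converges to k ≈ 8.95.
Then θ = 1.5/(8.95−1) ≈ 0.189.

k ≈ 8.95, θ ≈ 0.189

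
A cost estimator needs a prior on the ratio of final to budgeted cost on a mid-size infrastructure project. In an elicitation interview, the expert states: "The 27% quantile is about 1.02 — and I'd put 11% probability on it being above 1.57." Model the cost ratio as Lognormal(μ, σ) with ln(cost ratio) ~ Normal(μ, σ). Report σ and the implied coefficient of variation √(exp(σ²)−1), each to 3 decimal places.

σ ≈ 0.234, CV ≈ 0.238

If T ~ Lognormal(μ,σ) then ln T ~ Normal(μ,σ), so the p-quantile of ln T is μ + z_p·σ.
ln(1.02) = 0.0198 and ln(1.57) = 0.4511; z_{0.27} = -0.6128, z_{0.89} = 1.227.
σ = (0.4511 − 0.0198)/(1.227 − (-0.6128)) = 0.234.
μ = 0.0198 − (-0.6128)·0.234 = 0.163.
CV = √(exp(σ²)−1) = √(exp(0.0550)−1) = 0.238.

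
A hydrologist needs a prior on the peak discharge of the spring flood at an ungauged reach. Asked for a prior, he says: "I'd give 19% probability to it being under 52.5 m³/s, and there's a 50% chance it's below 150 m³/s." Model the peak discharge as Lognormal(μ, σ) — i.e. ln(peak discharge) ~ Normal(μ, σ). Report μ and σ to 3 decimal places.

μ ≈ 5.011, σ ≈ 1.196

If T ~ Lognormal(μ,σ) then ln T ~ Normal(μ,σ), so the p-quantile of ln T is μ + z_p·σ.
ln(52.5) = 3.961 and ln(150) = 5.011; z_{0.19} = -0.8779, z_{0.5} = 0.
σ = (5.011 − 3.961)/(0 − (-0.8779)) = 1.196.
μ = 3.961 − (-0.8779)·1.196 = 5.011.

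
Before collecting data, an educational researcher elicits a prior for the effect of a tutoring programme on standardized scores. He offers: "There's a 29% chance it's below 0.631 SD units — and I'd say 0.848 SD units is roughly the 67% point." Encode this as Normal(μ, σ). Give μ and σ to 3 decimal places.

μ = 0.752, σ = 0.218

The p-quantile of Normal(μ,σ) is μ + z_p·σ, with z_{0.29} = -0.5534 and z_{0.67} = 0.4399.
Eliminate σ: μ = (z₂·x₁ − z₁·x₂)/(z₂ − z₁) = (0.4399·0.631 − (-0.5534)·0.848)/0.9933 = 0.752.
Then σ = (x₂ − x₁)/(z₂ − z₁) = (0.848 − 0.631)/0.9933 = 0.218.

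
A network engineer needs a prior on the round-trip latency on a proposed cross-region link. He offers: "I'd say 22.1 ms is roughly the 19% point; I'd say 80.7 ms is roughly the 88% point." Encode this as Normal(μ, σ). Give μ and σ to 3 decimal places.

The p-quantile of Normal(μ,σ) is μ + z_p·σ, with z_{0.19} = -0.8779 and z_{0.88} = 1.175.
Eliminate σ: μ = (z₂·x₁ − z₁·x₂)/(z₂ − z₁) = (1.175·22.1 − (-0.8779)·80.7)/2.053 = 47.160.
Then σ = (x₂ − x₁)/(z₂ − z₁) = (80.7 − 22.1)/2.053 = 28.545.

μ = 47.160, σ = 28.545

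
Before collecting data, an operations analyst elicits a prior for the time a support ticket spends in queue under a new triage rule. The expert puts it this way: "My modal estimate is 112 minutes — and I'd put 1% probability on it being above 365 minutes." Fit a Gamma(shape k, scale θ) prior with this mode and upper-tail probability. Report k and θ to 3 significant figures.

k ≈ 4.16, θ ≈ 35.4

Gamma(k,θ) with k>1 has mode (k−1)θ, so θ = 112/(k−1).
Need P(X < 365) = 0.99 with θ tied to k this way. Start at k = 2, θ = 112: P(X<365) ≈ 0.836.
Too low — raise k to concentrate. Iterating converges to k ≈ 4.16.
Then θ = 112/(4.16−1) ≈ 35.4.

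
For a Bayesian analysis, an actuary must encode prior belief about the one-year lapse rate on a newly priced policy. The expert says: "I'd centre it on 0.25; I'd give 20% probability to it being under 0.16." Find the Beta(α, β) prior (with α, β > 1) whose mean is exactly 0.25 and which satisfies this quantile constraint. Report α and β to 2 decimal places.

With mean 0.25 fixed, write α = 0.25s, β = 0.75s where s = α+β.
Need P(θ < 0.16) = 0.2 under Beta(0.25s, 0.75s). Normal approximation: (q−m)/√(m(1−m)/s) ≈ z_{0.2} = -0.842, so s ≈ 0.25·0.75·(-0.842)²/(0.16−0.25)² = 16.4.
At s = 16.4: P(θ<0.16) ≈ 0.206. Adjusting to match 0.2 gives s ≈ 17.02.
So α = 0.25·17.02 ≈ 4.26, β = 0.75·17.02 ≈ 12.77.

α ≈ 4.26, β ≈ 12.77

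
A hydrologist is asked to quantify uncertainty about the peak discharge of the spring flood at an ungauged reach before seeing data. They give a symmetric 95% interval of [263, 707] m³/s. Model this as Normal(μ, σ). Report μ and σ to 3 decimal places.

A symmetric 95% interval runs μ ± z·σ with z = 1.96.
Half-width = 222, so σ = 222/1.96 = 113.267.
μ is the interval midpoint, 485.000.

μ = 485.000, σ = 113.267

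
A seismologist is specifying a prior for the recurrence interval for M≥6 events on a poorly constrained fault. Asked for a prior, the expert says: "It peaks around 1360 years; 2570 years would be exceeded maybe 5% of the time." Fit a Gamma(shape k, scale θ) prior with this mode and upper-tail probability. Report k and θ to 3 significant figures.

k ≈ 7.87, θ ≈ 198

Gamma(k,θ) with k>1 has mode (k−1)θ, so θ = 1360/(k−1).
Need P(X < 2570) = 0.95 with θ tied to k this way. Start at k = 2, θ = 1360: P(X<2570) ≈ 0.563.
Too low — raise k to concentrate. Iterating converges to k ≈ 7.87.
Then θ = 1360/(7.87−1) ≈ 198.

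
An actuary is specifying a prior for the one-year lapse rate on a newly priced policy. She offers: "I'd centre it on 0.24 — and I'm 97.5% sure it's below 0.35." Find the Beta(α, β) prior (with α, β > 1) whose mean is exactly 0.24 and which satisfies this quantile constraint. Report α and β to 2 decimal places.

α ≈ 15.62, β ≈ 49.45

With mean 0.24 fixed, write α = 0.24s, β = 0.76s where s = α+β.
Need P(θ < 0.35) = 0.975 under Beta(0.24s, 0.76s). Normal approximation: (q−m)/√(m(1−m)/s) ≈ z_{0.975} = 1.96, so s ≈ 0.24·0.76·(1.96)²/(0.35−0.24)² = 57.9.
At s = 57.9: P(θ<0.35) ≈ 0.968. Adjusting to match 0.975 gives s ≈ 65.07.
So α = 0.24·65.07 ≈ 15.62, β = 0.76·65.07 ≈ 49.45.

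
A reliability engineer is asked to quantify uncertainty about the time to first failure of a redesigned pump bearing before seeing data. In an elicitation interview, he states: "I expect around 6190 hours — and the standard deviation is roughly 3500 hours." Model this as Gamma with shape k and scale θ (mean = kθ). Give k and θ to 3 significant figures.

k ≈ 3.13, θ ≈ 1980

For Gamma(k, scale θ): mean = kθ, variance = kθ², so CV = 1/√k.
CV = SD/mean = 3500/6190 = 0.5654, hence k = 1/CV² = 3.13.
Then θ = mean/k = 6190/3.13 = 1980.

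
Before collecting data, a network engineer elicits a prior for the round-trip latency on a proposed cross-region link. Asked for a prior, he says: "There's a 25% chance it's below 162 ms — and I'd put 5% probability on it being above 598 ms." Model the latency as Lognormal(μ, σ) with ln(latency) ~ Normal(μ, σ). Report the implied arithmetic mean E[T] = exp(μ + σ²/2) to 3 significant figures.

E[T] ≈ 278 ms

If T ~ Lognormal(μ,σ) then ln T ~ Normal(μ,σ), so the p-quantile of ln T is μ + z_p·σ.
ln(162) = 5.088 and ln(598) = 6.394; z_{0.25} = -0.6745, z_{0.95} = 1.645.
σ = (6.394 − 5.088)/(1.645 − (-0.6745)) = 0.563.
μ = 5.088 − (-0.6745)·0.563 = 5.467.
E[T] = exp(μ + σ²/2) = exp(5.467 + 0.1585) = 278 ms.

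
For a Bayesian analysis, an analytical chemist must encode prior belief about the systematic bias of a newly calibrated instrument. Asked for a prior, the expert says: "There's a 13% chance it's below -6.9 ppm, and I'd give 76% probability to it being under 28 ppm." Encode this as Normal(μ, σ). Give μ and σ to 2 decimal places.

μ = 14.55, σ = 19.04

The p-quantile of Normal(μ,σ) is μ + z_p·σ, with z_{0.13} = -1.126 and z_{0.76} = 0.7063.
Eliminate σ: μ = (z₂·x₁ − z₁·x₂)/(z₂ − z₁) = (0.7063·-6.9 − (-1.126)·28)/1.833 = 14.55.
Then σ = (x₂ − x₁)/(z₂ − z₁) = (28 − -6.9)/1.833 = 19.04.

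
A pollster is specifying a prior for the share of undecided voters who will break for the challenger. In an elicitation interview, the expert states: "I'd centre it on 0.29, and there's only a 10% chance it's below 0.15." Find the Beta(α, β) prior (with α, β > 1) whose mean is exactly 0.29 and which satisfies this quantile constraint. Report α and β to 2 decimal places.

α ≈ 4.39, β ≈ 10.75

With mean 0.29 fixed, write α = 0.29s, β = 0.71s where s = α+β.
Need P(θ < 0.15) = 0.1 under Beta(0.29s, 0.71s). Normal approximation: (q−m)/√(m(1−m)/s) ≈ z_{0.1} = -1.28, so s ≈ 0.29·0.71·(-1.28)²/(0.15−0.29)² = 17.3.
At s = 17.3: P(θ<0.15) ≈ 0.084. Adjusting to match 0.1 gives s ≈ 15.14.
So α = 0.29·15.14 ≈ 4.39, β = 0.71·15.14 ≈ 10.75.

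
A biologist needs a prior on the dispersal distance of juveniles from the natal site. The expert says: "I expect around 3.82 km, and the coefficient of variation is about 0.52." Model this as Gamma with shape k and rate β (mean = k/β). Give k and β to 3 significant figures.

For Gamma(k, rate β): mean = k/β, variance = k/β², so CV = 1/√k.
CV = 0.52, hence k = 1/CV² = 3.7.
Then β = k/mean = 3.7/3.82 = 0.968.

k ≈ 3.7, β ≈ 0.968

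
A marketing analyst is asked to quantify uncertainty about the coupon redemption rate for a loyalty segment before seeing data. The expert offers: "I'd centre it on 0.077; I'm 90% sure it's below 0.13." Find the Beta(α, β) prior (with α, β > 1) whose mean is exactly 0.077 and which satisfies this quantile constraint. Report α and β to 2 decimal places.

With mean 0.077 fixed, write α = 0.077s, β = 0.923s where s = α+β.
Need P(θ < 0.13) = 0.9 under Beta(0.077s, 0.923s). Normal approximation: (q−m)/√(m(1−m)/s) ≈ z_{0.9} = 1.28, so s ≈ 0.077·0.923·(1.28)²/(0.13−0.077)² = 41.6.
At s = 41.6: P(θ<0.13) ≈ 0.893. Adjusting to match 0.9 gives s ≈ 45.29.
So α = 0.077·45.29 ≈ 3.49, β = 0.923·45.29 ≈ 41.81.

α ≈ 3.49, β ≈ 41.81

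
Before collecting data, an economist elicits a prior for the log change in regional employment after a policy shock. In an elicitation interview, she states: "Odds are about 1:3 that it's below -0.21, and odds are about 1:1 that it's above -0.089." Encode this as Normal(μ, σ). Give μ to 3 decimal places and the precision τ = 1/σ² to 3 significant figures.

μ = -0.089, τ = 31.1

The p-quantile of Normal(μ,σ) is μ + z_p·σ, with z_{0.25} = -0.6745 and z_{0.5} = 0.
Eliminate σ: μ = (z₂·x₁ − z₁·x₂)/(z₂ − z₁) = (0·-0.21 − (-0.6745)·-0.089)/0.6745 = -0.089.
Then σ = (x₂ − x₁)/(z₂ − z₁) = (-0.089 − -0.21)/0.6745 = 0.179.
Precision τ = 1/σ² = 1/0.1794² = 31.1.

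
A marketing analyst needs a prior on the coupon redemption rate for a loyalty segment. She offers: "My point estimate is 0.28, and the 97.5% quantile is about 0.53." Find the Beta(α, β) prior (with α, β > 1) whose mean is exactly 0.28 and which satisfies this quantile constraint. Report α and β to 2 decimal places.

With mean 0.28 fixed, write α = 0.28s, β = 0.72s where s = α+β.
Need P(θ < 0.53) = 0.975 under Beta(0.28s, 0.72s). Normal approximation: (q−m)/√(m(1−m)/s) ≈ z_{0.975} = 1.96, so s ≈ 0.28·0.72·(1.96)²/(0.53−0.28)² = 12.4.
At s = 12.4: P(θ<0.53) ≈ 0.967. Adjusting to match 0.975 gives s ≈ 14.19.
So α = 0.28·14.19 ≈ 3.97, β = 0.72·14.19 ≈ 10.22.

α ≈ 3.97, β ≈ 10.22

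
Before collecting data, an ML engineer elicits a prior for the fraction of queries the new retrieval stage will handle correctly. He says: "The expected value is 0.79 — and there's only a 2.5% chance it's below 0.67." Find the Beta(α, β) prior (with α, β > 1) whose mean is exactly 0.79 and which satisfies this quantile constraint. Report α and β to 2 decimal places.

With mean 0.79 fixed, write α = 0.79s, β = 0.21s where s = α+β.
Need P(θ < 0.67) = 0.025 under Beta(0.79s, 0.21s). Normal approximation: (q−m)/√(m(1−m)/s) ≈ z_{0.025} = -1.96, so s ≈ 0.79·0.21·(-1.96)²/(0.67−0.79)² = 44.3.
At s = 44.3: P(θ<0.67) ≈ 0.034. Adjusting to match 0.025 gives s ≈ 51.49.
So α = 0.79·51.49 ≈ 40.68, β = 0.21·51.49 ≈ 10.81.

α ≈ 40.68, β ≈ 10.81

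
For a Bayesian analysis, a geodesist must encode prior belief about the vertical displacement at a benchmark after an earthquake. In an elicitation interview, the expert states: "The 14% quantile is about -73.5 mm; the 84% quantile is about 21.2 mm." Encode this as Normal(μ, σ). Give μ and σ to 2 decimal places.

The p-quantile of Normal(μ,σ) is μ + z_p·σ, with z_{0.14} = -1.08 and z_{0.84} = 0.9945.
Eliminate σ: μ = (z₂·x₁ − z₁·x₂)/(z₂ − z₁) = (0.9945·-73.5 − (-1.08)·21.2)/2.075 = -24.19.
Then σ = (x₂ − x₁)/(z₂ − z₁) = (21.2 − -73.5)/2.075 = 45.64.

μ = -24.19, σ = 45.64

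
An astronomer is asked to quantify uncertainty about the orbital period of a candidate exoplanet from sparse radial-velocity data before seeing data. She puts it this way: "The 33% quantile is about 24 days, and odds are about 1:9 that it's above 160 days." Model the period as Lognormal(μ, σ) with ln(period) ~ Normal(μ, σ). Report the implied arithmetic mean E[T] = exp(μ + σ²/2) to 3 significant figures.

E[T] ≈ 71.5 days

If T ~ Lognormal(μ,σ) then ln T ~ Normal(μ,σ), so the p-quantile of ln T is μ + z_p·σ.
ln(24) = 3.178 and ln(160) = 5.075; z_{0.33} = -0.4399, z_{0.9} = 1.282.
σ = (5.075 − 3.178)/(1.282 − (-0.4399)) = 1.102.
μ = 3.178 − (-0.4399)·1.102 = 3.663.
E[T] = exp(μ + σ²/2) = exp(3.663 + 0.6072) = 71.5 days.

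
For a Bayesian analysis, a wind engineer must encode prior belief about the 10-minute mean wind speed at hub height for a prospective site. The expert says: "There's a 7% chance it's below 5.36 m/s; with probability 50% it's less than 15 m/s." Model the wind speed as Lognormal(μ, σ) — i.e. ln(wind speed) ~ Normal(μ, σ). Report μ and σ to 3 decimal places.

μ ≈ 2.708, σ ≈ 0.697

If T ~ Lognormal(μ,σ) then ln T ~ Normal(μ,σ), so the p-quantile of ln T is μ + z_p·σ.
ln(5.36) = 1.679 and ln(15) = 2.708; z_{0.07} = -1.476, z_{0.5} = 0.
σ = (2.708 − 1.679)/(0 − (-1.476)) = 0.697.
μ = 1.679 − (-1.476)·0.697 = 2.708.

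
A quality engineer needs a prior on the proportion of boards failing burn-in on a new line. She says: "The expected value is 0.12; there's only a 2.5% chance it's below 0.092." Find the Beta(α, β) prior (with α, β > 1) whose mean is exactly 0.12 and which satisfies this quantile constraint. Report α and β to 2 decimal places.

α ≈ 55.44, β ≈ 406.52

With mean 0.12 fixed, write α = 0.12s, β = 0.88s where s = α+β.
Need P(θ < 0.092) = 0.025 under Beta(0.12s, 0.88s). Normal approximation: (q−m)/√(m(1−m)/s) ≈ z_{0.025} = -1.96, so s ≈ 0.12·0.88·(-1.96)²/(0.092−0.12)² = 517.4.
At s = 517.4: P(θ<0.092) ≈ 0.019. Adjusting to match 0.025 gives s ≈ 461.96.
So α = 0.12·461.96 ≈ 55.44, β = 0.88·461.96 ≈ 406.52.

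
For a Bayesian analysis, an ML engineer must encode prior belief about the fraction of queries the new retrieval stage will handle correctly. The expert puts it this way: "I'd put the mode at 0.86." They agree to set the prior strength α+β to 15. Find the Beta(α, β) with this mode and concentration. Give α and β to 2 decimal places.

For α,β > 1 the Beta mode is (α−1)/(α+β−2). With α+β = 15, the mode is (α−1)/13.
Set (α−1)/13 = 0.86 → α = 1 + 0.86·13 = 12.18.
β = 15 − α = 2.82.

α = 12.18, β = 2.82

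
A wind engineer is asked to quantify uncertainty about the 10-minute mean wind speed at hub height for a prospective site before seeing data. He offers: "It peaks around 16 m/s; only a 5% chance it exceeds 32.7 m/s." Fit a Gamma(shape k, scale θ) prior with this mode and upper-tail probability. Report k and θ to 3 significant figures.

Gamma(k,θ) with k>1 has mode (k−1)θ, so θ = 16/(k−1).
Need P(X < 32.7) = 0.95 with θ tied to k this way. Start at k = 2, θ = 16: P(X<32.7) ≈ 0.606.
Too low — raise k to concentrate. Iterating converges to k ≈ 6.42.
Then θ = 16/(6.42−1) ≈ 2.95.

k ≈ 6.42, θ ≈ 2.95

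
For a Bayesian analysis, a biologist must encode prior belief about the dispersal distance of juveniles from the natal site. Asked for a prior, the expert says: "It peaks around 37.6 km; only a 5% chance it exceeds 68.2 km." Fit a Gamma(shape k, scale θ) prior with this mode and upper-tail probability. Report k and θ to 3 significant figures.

k ≈ 8.86, θ ≈ 4.79

Gamma(k,θ) with k>1 has mode (k−1)θ, so θ = 37.6/(k−1).
Need P(X < 68.2) = 0.95 with θ tied to k this way. Start at k = 2, θ = 37.6: P(X<68.2) ≈ 0.541.
Too low — raise k to concentrate. Iterating converges to k ≈ 8.86.
Then θ = 37.6/(8.86−1) ≈ 4.79.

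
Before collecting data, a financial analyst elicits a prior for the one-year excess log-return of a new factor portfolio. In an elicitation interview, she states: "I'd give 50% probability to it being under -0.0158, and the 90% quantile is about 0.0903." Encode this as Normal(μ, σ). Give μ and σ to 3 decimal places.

The p-quantile of Normal(μ,σ) is μ + z_p·σ, with z_{0.5} = 0 and z_{0.9} = 1.282.
Eliminate σ: μ = (z₂·x₁ − z₁·x₂)/(z₂ − z₁) = (1.282·-0.0158 − (0)·0.0903)/1.282 = -0.016.
Then σ = (x₂ − x₁)/(z₂ − z₁) = (0.0903 − -0.0158)/1.282 = 0.083.

μ = -0.016, σ = 0.083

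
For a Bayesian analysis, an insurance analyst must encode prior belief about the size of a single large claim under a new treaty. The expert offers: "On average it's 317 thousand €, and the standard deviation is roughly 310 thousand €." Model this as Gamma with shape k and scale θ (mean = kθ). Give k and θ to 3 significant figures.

k ≈ 1.05, θ ≈ 303

For Gamma(k, scale θ): mean = kθ, variance = kθ², so CV = 1/√k.
CV = SD/mean = 310/317 = 0.9779, hence k = 1/CV² = 1.05.
Then θ = mean/k = 317/1.05 = 303.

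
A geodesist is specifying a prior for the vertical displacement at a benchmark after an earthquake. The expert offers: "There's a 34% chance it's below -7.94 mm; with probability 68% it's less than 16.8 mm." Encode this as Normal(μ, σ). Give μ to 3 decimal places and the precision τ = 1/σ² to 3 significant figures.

For Normal(μ,σ), the p-quantile is μ + z_p·σ. Here z_{0.34} = -0.4125, z_{0.68} = 0.4677.
So -7.94 = μ − 0.4125σ and 16.8 = μ + 0.4677σ.
Subtracting: σ = (16.8 − -7.94)/(0.4677 − (-0.4125)) = 28.108.
Then μ = -7.94 − (-0.4125)·28.108 = 3.654.
Precision τ = 1/σ² = 1/28.11² = 0.00127.

μ = 3.654, τ = 0.00127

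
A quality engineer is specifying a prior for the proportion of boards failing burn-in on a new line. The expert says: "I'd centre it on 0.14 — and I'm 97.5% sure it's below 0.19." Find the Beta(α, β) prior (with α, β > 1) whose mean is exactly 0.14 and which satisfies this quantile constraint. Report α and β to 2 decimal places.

α ≈ 29.32, β ≈ 180.13

With mean 0.14 fixed, write α = 0.14s, β = 0.86s where s = α+β.
Need P(θ < 0.19) = 0.975 under Beta(0.14s, 0.86s). Normal approximation: (q−m)/√(m(1−m)/s) ≈ z_{0.975} = 1.96, so s ≈ 0.14·0.86·(1.96)²/(0.19−0.14)² = 185.0.
At s = 185.0: P(θ<0.19) ≈ 0.968. Adjusting to match 0.975 gives s ≈ 209.46.
So α = 0.14·209.46 ≈ 29.32, β = 0.86·209.46 ≈ 180.13.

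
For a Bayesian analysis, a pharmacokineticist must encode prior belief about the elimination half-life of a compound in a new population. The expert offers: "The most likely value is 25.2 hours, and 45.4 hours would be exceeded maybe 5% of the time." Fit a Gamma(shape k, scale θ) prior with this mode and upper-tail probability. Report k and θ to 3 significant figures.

Gamma(k,θ) with k>1 has mode (k−1)θ, so θ = 25.2/(k−1).
Need P(X < 45.4) = 0.95 with θ tied to k this way. Start at k = 2, θ = 25.2: P(X<45.4) ≈ 0.538.
Too low — raise k to concentrate. Iterating converges to k ≈ 9.04.
Then θ = 25.2/(9.04−1) ≈ 3.13.

k ≈ 9.04, θ ≈ 3.13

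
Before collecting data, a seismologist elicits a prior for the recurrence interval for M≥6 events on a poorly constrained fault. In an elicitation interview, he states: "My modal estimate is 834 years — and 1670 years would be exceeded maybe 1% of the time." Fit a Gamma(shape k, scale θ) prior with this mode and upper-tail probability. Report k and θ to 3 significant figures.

k ≈ 11.2, θ ≈ 81.9

Gamma(k,θ) with k>1 has mode (k−1)θ, so θ = 834/(k−1).
Need P(X < 1670) = 0.99 with θ tied to k this way. Start at k = 2, θ = 834: P(X<1670) ≈ 0.595.
Too low — raise k to concentrate. Iterating converges to k ≈ 11.2.
Then θ = 834/(11.2−1) ≈ 81.9.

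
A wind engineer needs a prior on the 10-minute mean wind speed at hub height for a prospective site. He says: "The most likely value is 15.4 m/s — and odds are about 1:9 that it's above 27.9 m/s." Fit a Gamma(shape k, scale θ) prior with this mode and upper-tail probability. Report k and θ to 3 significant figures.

Gamma(k,θ) with k>1 has mode (k−1)θ, so θ = 15.4/(k−1).
Need P(X < 27.9) = 0.9 with θ tied to k this way. Start at k = 2, θ = 15.4: P(X<27.9) ≈ 0.541.
Too low — raise k to concentrate. Iterating converges to k ≈ 6.39.
Then θ = 15.4/(6.39−1) ≈ 2.85.

k ≈ 6.39, θ ≈ 2.85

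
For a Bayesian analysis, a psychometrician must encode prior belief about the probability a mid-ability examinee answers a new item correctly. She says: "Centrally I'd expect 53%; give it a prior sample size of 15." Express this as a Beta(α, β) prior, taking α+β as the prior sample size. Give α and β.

α = 7.95, β = 7.05

Under the effective-sample-size interpretation, Beta(α, β) has prior mean α/(α+β) and prior sample size α+β.
So α+β = 15 and α/(α+β) = 0.53, giving α = 0.53·15 = 7.95 and β = 15 − 7.95 = 7.05.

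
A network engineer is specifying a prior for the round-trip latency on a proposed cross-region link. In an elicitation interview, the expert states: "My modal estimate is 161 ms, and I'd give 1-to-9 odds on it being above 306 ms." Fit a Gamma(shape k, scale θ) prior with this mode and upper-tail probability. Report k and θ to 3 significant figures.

k ≈ 5.64, θ ≈ 34.7

Gamma(k,θ) with k>1 has mode (k−1)θ, so θ = 161/(k−1).
Need P(X < 306) = 0.9 with θ tied to k this way. Start at k = 2, θ = 161: P(X<306) ≈ 0.566.
Too low — raise k to concentrate. Iterating converges to k ≈ 5.64.
Then θ = 161/(5.64−1) ≈ 34.7.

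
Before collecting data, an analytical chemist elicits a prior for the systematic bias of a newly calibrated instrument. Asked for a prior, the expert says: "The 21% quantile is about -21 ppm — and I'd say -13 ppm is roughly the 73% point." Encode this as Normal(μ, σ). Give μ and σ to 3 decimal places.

For Normal(μ,σ), the p-quantile is μ + z_p·σ. Here z_{0.21} = -0.8064, z_{0.73} = 0.6128.
So -21 = μ − 0.8064σ and -13 = μ + 0.6128σ.
Subtracting: σ = (-13 − -21)/(0.6128 − (-0.8064)) = 5.637.
Then μ = -21 − (-0.8064)·5.637 = -16.454.

μ = -16.454, σ = 5.637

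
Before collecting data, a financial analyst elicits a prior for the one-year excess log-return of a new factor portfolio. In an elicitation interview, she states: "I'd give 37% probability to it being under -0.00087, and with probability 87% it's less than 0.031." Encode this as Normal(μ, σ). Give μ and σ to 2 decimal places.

μ = 0.01, σ = 0.02

The p-quantile of Normal(μ,σ) is μ + z_p·σ, with z_{0.37} = -0.3319 and z_{0.87} = 1.126.
Eliminate σ: μ = (z₂·x₁ − z₁·x₂)/(z₂ − z₁) = (1.126·-0.00087 − (-0.3319)·0.031)/1.458 = 0.01.
Then σ = (x₂ − x₁)/(z₂ − z₁) = (0.031 − -0.00087)/1.458 = 0.02.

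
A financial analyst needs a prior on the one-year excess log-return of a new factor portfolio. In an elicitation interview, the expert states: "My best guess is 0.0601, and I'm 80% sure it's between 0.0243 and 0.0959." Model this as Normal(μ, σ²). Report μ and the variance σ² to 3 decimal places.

μ = 0.060, σ² = 0.001

A symmetric 80% interval runs μ ± z·σ with z = 1.282.
Half-width = 0.0358, so σ = 0.0358/1.282 = 0.0279 and σ² = 0.001.
μ is the stated best guess, 0.060.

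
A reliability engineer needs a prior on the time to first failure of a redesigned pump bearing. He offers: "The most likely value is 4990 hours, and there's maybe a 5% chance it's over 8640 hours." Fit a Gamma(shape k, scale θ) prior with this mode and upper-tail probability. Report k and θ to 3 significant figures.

k ≈ 10.3, θ ≈ 539

Gamma(k,θ) with k>1 has mode (k−1)θ, so θ = 4990/(k−1).
Need P(X < 8640) = 0.95 with θ tied to k this way. Start at k = 2, θ = 4990: P(X<8640) ≈ 0.516.
Too low — raise k to concentrate. Iterating converges to k ≈ 10.3.
Then θ = 4990/(10.3−1) ≈ 539.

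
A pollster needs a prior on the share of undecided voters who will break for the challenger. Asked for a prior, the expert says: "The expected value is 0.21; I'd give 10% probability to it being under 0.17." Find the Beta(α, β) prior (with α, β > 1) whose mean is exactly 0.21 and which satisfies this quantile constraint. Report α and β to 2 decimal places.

With mean 0.21 fixed, write α = 0.21s, β = 0.79s where s = α+β.
Need P(θ < 0.17) = 0.1 under Beta(0.21s, 0.79s). Normal approximation: (q−m)/√(m(1−m)/s) ≈ z_{0.1} = -1.28, so s ≈ 0.21·0.79·(-1.28)²/(0.17−0.21)² = 170.3.
At s = 170.3: P(θ<0.17) ≈ 0.095. Adjusting to match 0.1 gives s ≈ 163.00.
So α = 0.21·163.00 ≈ 34.23, β = 0.79·163.00 ≈ 128.77.

α ≈ 34.23, β ≈ 128.77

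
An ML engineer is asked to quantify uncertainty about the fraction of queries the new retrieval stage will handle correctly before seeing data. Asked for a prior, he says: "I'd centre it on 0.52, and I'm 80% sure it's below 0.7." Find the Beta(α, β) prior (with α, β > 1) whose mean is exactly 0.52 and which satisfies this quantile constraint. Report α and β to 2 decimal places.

With mean 0.52 fixed, write α = 0.52s, β = 0.48s where s = α+β.
Need P(θ < 0.7) = 0.8 under Beta(0.52s, 0.48s). Normal approximation: (q−m)/√(m(1−m)/s) ≈ z_{0.8} = 0.842, so s ≈ 0.52·0.48·(0.842)²/(0.7−0.52)² = 5.5.
At s = 5.5: P(θ<0.7) ≈ 0.797. Adjusting to match 0.8 gives s ≈ 5.59.
So α = 0.52·5.59 ≈ 2.91, β = 0.48·5.59 ≈ 2.68.

α ≈ 2.91, β ≈ 2.68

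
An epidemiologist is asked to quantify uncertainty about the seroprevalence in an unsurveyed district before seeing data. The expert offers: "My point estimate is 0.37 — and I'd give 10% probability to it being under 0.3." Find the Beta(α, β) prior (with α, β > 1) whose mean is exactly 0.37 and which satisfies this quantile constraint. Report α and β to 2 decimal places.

With mean 0.37 fixed, write α = 0.37s, β = 0.63s where s = α+β.
Need P(θ < 0.3) = 0.1 under Beta(0.37s, 0.63s). Normal approximation: (q−m)/√(m(1−m)/s) ≈ z_{0.1} = -1.28, so s ≈ 0.37·0.63·(-1.28)²/(0.3−0.37)² = 78.1.
At s = 78.1: P(θ<0.3) ≈ 0.097. Adjusting to match 0.1 gives s ≈ 76.08.
So α = 0.37·76.08 ≈ 28.15, β = 0.63·76.08 ≈ 47.93.

α ≈ 28.15, β ≈ 47.93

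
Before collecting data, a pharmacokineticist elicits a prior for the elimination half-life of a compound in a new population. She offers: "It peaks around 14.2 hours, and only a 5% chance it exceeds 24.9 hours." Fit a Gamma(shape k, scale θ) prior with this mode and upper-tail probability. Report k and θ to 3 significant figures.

k ≈ 9.84, θ ≈ 1.61

Gamma(k,θ) with k>1 has mode (k−1)θ, so θ = 14.2/(k−1).
Need P(X < 24.9) = 0.95 with θ tied to k this way. Start at k = 2, θ = 14.2: P(X<24.9) ≈ 0.523.
Too low — raise k to concentrate. Iterating converges to k ≈ 9.84.
Then θ = 14.2/(9.84−1) ≈ 1.61.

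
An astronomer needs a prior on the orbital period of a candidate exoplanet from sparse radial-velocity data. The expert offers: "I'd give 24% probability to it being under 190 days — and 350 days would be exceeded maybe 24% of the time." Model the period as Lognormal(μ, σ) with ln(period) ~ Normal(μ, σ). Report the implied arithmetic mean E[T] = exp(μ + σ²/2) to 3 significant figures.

If T ~ Lognormal(μ,σ) then ln T ~ Normal(μ,σ), so the p-quantile of ln T is μ + z_p·σ.
ln(190) = 5.247 and ln(350) = 5.858; z_{0.24} = -0.7063, z_{0.76} = 0.7063.
σ = (5.858 − 5.247)/(0.7063 − (-0.7063)) = 0.432.
μ = 5.247 − (-0.7063)·0.432 = 5.552.
E[T] = exp(μ + σ²/2) = exp(5.552 + 0.0935) = 283 days.

E[T] ≈ 283 days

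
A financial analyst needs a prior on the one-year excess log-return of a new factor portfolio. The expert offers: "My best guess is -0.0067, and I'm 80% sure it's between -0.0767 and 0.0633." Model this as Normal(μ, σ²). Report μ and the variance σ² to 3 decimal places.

μ = -0.007, σ² = 0.003

A symmetric 80% interval runs μ ± z·σ with z = 1.282.
Half-width = 0.07, so σ = 0.07/1.282 = 0.0546 and σ² = 0.003.
μ is the stated best guess, -0.007.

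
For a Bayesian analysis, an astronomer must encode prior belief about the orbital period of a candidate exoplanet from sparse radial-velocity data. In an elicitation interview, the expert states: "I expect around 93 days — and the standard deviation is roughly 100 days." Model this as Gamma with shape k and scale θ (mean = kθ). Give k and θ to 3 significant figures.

For Gamma(k, scale θ): mean = kθ, variance = kθ², so CV = 1/√k.
CV = SD/mean = 100/93 = 1.075, hence k = 1/CV² = 0.865.
Then θ = mean/k = 93/0.865 = 108.

k ≈ 0.865, θ ≈ 108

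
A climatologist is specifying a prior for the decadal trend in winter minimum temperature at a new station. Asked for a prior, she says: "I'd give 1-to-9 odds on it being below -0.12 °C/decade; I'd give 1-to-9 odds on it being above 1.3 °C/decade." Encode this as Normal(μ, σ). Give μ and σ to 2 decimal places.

μ = 0.59, σ = 0.55

The p-quantile of Normal(μ,σ) is μ + z_p·σ, with z_{0.1} = -1.282 and z_{0.9} = 1.282.
Eliminate σ: μ = (z₂·x₁ − z₁·x₂)/(z₂ − z₁) = (1.282·-0.12 − (-1.282)·1.3)/2.563 = 0.59.
Then σ = (x₂ − x₁)/(z₂ − z₁) = (1.3 − -0.12)/2.563 = 0.55.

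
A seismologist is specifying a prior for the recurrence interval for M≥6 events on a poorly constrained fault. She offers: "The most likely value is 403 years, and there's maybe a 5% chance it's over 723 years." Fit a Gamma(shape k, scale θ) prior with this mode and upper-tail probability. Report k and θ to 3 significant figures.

k ≈ 9.16, θ ≈ 49.4

Gamma(k,θ) with k>1 has mode (k−1)θ, so θ = 403/(k−1).
Need P(X < 723) = 0.95 with θ tied to k this way. Start at k = 2, θ = 403: P(X<723) ≈ 0.535.
Too low — raise k to concentrate. Iterating converges to k ≈ 9.16.
Then θ = 403/(9.16−1) ≈ 49.4.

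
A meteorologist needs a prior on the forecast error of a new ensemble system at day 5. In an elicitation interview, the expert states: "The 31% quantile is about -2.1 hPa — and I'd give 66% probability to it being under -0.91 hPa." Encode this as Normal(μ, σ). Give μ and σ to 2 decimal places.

μ = -1.45, σ = 1.31

The p-quantile of Normal(μ,σ) is μ + z_p·σ, with z_{0.31} = -0.4959 and z_{0.66} = 0.4125.
Eliminate σ: μ = (z₂·x₁ − z₁·x₂)/(z₂ − z₁) = (0.4125·-2.1 − (-0.4959)·-0.91)/0.9083 = -1.45.
Then σ = (x₂ − x₁)/(z₂ − z₁) = (-0.91 − -2.1)/0.9083 = 1.31.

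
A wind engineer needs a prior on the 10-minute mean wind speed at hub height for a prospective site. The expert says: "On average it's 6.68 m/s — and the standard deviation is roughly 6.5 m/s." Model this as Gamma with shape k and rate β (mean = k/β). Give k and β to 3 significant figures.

For Gamma(k, rate β): mean = k/β, variance = k/β², so CV = 1/√k.
CV = SD/mean = 6.5/6.68 = 0.9731, hence k = 1/CV² = 1.06.
Then β = k/mean = 1.06/6.68 = 0.158.

k ≈ 1.06, β ≈ 0.158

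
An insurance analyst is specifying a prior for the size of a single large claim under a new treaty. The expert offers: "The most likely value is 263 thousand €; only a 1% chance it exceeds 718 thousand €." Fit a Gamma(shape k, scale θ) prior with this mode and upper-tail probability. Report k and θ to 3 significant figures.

Gamma(k,θ) with k>1 has mode (k−1)θ, so θ = 263/(k−1).
Need P(X < 718) = 0.99 with θ tied to k this way. Start at k = 2, θ = 263: P(X<718) ≈ 0.757.
Too low — raise k to concentrate. Iterating converges to k ≈ 5.56.
Then θ = 263/(5.56−1) ≈ 57.6.

k ≈ 5.56, θ ≈ 57.6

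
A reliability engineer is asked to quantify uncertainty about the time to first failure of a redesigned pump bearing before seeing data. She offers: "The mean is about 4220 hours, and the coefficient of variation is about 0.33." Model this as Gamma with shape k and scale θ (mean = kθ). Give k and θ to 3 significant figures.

k ≈ 9.18, θ ≈ 460

For Gamma(k, scale θ): mean = kθ, variance = kθ², so CV = 1/√k.
CV = 0.33, hence k = 1/CV² = 9.18.
Then θ = mean/k = 4220/9.18 = 460.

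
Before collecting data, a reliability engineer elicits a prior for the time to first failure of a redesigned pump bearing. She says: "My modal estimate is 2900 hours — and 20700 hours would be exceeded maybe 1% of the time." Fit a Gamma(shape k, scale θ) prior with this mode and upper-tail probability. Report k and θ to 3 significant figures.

Gamma(k,θ) with k>1 has mode (k−1)θ, so θ = 2900/(k−1).
Need P(X < 20700) = 0.99 with θ tied to k this way. Start at k = 2, θ = 2900: P(X<20700) ≈ 0.994.
Too high — lower k to spread out. Iterating converges to k ≈ 1.91.
Then θ = 2900/(1.91−1) ≈ 3200.

k ≈ 1.91, θ ≈ 3200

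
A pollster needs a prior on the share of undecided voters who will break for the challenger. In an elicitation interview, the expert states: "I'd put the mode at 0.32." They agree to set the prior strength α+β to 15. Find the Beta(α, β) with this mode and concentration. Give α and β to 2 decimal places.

For α,β > 1 the Beta mode is (α−1)/(α+β−2). With α+β = 15, the mode is (α−1)/13.
Set (α−1)/13 = 0.32 → α = 1 + 0.32·13 = 5.16.
β = 15 − α = 9.84.

α = 5.16, β = 9.84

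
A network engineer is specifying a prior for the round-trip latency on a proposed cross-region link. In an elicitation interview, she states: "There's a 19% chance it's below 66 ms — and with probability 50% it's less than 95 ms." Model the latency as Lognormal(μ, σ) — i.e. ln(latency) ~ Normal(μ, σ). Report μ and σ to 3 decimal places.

μ ≈ 4.554, σ ≈ 0.415

If T ~ Lognormal(μ,σ) then ln T ~ Normal(μ,σ), so the p-quantile of ln T is μ + z_p·σ.
ln(66) = 4.19 and ln(95) = 4.554; z_{0.19} = -0.8779, z_{0.5} = 0.
σ = (4.554 − 4.19)/(0 − (-0.8779)) = 0.415.
μ = 4.19 − (-0.8779)·0.415 = 4.554.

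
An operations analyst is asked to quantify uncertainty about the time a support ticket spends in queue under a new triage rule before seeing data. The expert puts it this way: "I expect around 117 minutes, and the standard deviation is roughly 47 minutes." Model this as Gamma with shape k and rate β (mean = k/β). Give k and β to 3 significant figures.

For Gamma(k, rate β): mean = k/β, variance = k/β², so CV = 1/√k.
CV = SD/mean = 47/117 = 0.4017, hence k = 1/CV² = 6.2.
Then β = k/mean = 6.2/117 = 0.053.

k ≈ 6.2, β ≈ 0.053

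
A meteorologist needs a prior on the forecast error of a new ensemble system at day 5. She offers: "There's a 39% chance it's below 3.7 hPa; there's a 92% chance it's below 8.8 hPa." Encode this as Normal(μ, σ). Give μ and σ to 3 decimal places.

The p-quantile of Normal(μ,σ) is μ + z_p·σ, with z_{0.39} = -0.2793 and z_{0.92} = 1.405.
Eliminate σ: μ = (z₂·x₁ − z₁·x₂)/(z₂ − z₁) = (1.405·3.7 − (-0.2793)·8.8)/1.684 = 4.546.
Then σ = (x₂ − x₁)/(z₂ − z₁) = (8.8 − 3.7)/1.684 = 3.028.

μ = 4.546, σ = 3.028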